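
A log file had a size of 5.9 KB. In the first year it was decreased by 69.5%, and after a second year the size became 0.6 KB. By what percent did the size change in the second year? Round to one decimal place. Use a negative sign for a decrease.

After the first year: 5.9 × 0.305 = 1.7995.
Second-year multiplier: 0.6 ÷ 1.7995 ≈ 0.33343.
That is a change of -66.7%.

-66.7%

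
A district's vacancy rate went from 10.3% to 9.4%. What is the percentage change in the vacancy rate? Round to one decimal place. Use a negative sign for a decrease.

The change is 9.4 − 10.3 = -0.9 percentage points.
Relative to the original 10.3%, that is -0.9 ÷ 10.3 ≈ -8.7%.

-8.7%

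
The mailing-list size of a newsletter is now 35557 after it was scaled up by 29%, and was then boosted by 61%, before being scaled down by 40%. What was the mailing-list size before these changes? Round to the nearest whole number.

Undoing the 40% decrease: 35557 ÷ 0.6 ≈ 59261.666667.
Undoing the 61% increase: 59261.666667 ÷ 1.61 ≈ 36808.488613.
Undoing the 29% increase: 36808.488613 ÷ 1.29 ≈ 28534.

28534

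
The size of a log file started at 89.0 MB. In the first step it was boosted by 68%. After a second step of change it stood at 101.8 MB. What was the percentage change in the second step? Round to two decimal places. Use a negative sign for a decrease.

After the first step: 89.0 × 1.68 = 149.52.
Second-step multiplier: 101.8 ÷ 149.52 ≈ 0.680845.
That is a change of -31.92%.

-31.92%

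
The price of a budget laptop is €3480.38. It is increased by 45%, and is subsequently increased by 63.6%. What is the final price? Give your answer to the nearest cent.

Each change multiplies by a factor: 1.45 × 1.636 = 2.3722.
€3480.38 × 2.3722 = €8256.157436 ≈ €8256.16.

€8256.16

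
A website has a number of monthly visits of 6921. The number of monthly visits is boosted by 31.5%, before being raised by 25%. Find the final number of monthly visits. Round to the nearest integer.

Each change multiplies by a factor: 1.315 × 1.25 = 1.64375.
6921 × 1.64375 = 11376.39375 ≈ 11376.

11376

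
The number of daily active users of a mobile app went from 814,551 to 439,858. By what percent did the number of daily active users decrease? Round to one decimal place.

Change: 439,858 − 814,551 = -374,693.
Relative to the original: -374,693 ÷ 814,551 ≈ -46.0%.
So the number of daily active users decreased by 46.0%.

46.0%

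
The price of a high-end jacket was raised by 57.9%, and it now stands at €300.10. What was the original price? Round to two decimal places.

The overall multiplier applied was 1.579.
So the original price was €300.10 ÷ 1.579 ≈ €190.06.

€190.06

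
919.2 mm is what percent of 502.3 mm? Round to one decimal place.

183.0%

919.2 mm ÷ 502.3 mm ≈ 183.0%.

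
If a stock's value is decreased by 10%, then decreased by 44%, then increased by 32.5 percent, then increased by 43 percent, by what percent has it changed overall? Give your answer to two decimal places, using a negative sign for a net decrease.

The combined multiplier is 0.9 × 0.56 × 1.325 × 1.43 = 0.954954.
That corresponds to a decrease of 4.50%.

-4.50%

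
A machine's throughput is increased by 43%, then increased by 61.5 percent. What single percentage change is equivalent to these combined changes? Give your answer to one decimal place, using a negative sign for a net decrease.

130.9%

A 43% increase multiplies by 1.43.
Then a 61.5% increase: 1.43 × 1.615 = 2.30945.
Overall factor 2.30945, i.e. 130.9%.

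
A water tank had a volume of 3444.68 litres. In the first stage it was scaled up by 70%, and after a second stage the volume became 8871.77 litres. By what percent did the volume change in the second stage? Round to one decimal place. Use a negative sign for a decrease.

51.5%

After the first stage: 3444.68 × 1.7 = 5855.956.
Second-stage multiplier: 8871.77 ÷ 5855.956 ≈ 1.515.
That is a change of 51.5%.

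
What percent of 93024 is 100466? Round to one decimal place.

108.0%

100466 ÷ 93024 ≈ 108.0%.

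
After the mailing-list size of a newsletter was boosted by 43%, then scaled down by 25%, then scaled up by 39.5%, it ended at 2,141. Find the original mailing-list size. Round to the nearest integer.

1,431

Undoing the 39.5% increase: 2,141 ÷ 1.395 ≈ 1534.767025.
Undoing the 25% decrease: 1534.767025 ÷ 0.75 ≈ 2046.356033.
Undoing the 43% increase: 2046.356033 ÷ 1.43 ≈ 1,431.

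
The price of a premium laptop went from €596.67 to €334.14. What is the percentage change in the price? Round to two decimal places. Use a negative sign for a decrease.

Change: €334.14 − €596.67 = -€262.53.
Relative to the original: -€262.53 ÷ €596.67 ≈ -44.00%.

-44.00%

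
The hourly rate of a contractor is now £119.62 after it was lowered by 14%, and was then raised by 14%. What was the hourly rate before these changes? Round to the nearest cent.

£122.01

The overall multiplier applied was 0.86 × 1.14 = 0.9804.
So the original hourly rate was £119.62 ÷ 0.9804 ≈ £122.01.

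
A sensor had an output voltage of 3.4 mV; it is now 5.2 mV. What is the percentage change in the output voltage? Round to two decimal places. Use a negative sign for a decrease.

52.94%

Change: 5.2 − 3.4 = 1.8.
Relative to the original: 1.8 ÷ 3.4 ≈ 52.94%.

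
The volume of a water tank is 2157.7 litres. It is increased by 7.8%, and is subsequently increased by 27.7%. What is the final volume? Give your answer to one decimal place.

2970.3 litres

Each change multiplies by a factor: 1.078 × 1.277 = 1.376606.
2157.7 × 1.376606 = 2970.3027662 ≈ 2970.3.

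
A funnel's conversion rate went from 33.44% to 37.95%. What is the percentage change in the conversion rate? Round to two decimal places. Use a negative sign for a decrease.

13.49%

The change is 37.95 − 33.44 = 4.51 percentage points.
Relative to the original 33.44%, that is 4.51 ÷ 33.44 ≈ 13.49%.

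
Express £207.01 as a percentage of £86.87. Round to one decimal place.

£207.01 ÷ £86.87 ≈ 238.3%.

238.3%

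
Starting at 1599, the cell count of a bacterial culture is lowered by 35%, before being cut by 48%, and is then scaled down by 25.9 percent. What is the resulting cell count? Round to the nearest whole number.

Each change multiplies by a factor: 0.65 × 0.52 × 0.741 = 0.250458.
1599 × 0.250458 = 400.482342 ≈ 400.

400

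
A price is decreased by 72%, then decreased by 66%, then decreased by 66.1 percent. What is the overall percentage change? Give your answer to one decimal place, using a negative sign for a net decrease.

-96.8%

A 72% decrease multiplies by 0.28.
Then a 66% decrease: 0.28 × 0.34 = 0.0952.
Then a 66.1% decrease: 0.0952 × 0.339 = 0.0322728.
Overall factor 0.0322728, i.e. -96.8%.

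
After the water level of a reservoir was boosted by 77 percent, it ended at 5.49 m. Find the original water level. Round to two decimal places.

3.10 m

The overall multiplier applied was 1.77.
So the original water level was 5.49 ÷ 1.77 ≈ 3.10 m.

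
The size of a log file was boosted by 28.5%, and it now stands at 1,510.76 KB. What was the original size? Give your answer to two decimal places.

The overall multiplier applied was 1.285.
So the original size was 1,510.76 ÷ 1.285 ≈ 1,175.69 KB.

1,175.69 KB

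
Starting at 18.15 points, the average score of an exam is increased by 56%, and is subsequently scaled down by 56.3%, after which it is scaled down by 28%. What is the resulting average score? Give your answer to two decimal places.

8.91 points

Each change multiplies by a factor: 1.56 × 0.437 × 0.72 = 0.4908384.
18.15 × 0.4908384 = 8.90871696 ≈ 8.91.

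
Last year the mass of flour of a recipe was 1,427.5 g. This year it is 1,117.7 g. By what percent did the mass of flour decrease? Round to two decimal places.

21.70%

Change: 1,117.7 − 1,427.5 = -309.8.
Relative to the original: -309.8 ÷ 1,427.5 ≈ -21.70%.
So the mass of flour decreased by 21.70%.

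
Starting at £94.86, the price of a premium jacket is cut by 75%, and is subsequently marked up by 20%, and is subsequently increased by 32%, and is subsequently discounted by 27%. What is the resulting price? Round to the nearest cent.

75% decrease: £94.86 × 0.25 = £23.715.
20% increase: £23.715 × 1.2 = £28.458.
Apply the 32% increase: £28.458 × 1.32 = £37.56456.
27% decrease: £37.56456 × 0.73 = £27.4221288 ≈ £27.42.

£27.42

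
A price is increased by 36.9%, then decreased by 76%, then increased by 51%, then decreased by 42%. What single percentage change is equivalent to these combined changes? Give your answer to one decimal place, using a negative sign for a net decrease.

-71.2%

The combined multiplier is 1.369 × 0.24 × 1.51 × 0.58 = 0.287752848.
That corresponds to a decrease of 71.2%.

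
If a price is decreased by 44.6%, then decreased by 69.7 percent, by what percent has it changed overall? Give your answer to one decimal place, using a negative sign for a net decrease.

The combined multiplier is 0.554 × 0.303 = 0.167862.
That corresponds to a decrease of 83.2%.

-83.2%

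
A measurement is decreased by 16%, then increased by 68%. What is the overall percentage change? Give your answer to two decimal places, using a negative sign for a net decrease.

41.12%

The combined multiplier is 0.84 × 1.68 = 1.4112.
That corresponds to an increase of 41.12%.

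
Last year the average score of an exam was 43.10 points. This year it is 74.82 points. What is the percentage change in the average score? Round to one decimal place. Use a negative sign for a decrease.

Change: 74.82 − 43.10 = 31.72.
Relative to the original: 31.72 ÷ 43.10 ≈ 73.6%.

73.6%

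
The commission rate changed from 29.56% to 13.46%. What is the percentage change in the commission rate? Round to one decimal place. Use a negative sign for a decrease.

The change is 13.46 − 29.56 = -16.10 percentage points.
Relative to the original 29.56%, that is -16.10 ÷ 29.56 ≈ -54.5%.

-54.5%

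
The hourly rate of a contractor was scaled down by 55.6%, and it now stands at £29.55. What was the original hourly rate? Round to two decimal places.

The overall multiplier applied was 0.444.
So the original hourly rate was £29.55 ÷ 0.444 ≈ £66.55.

£66.55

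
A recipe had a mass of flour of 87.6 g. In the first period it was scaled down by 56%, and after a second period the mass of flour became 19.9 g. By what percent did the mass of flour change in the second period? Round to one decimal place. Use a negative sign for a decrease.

-48.4%

After the first period: 87.6 × 0.44 = 38.544.
Second-period multiplier: 19.9 ÷ 38.544 ≈ 0.51629.
That is a change of -48.4%.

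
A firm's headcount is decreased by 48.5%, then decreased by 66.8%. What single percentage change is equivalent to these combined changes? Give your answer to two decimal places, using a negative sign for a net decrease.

-82.90%

A 48.5% decrease multiplies by 0.515.
Then a 66.8% decrease: 0.515 × 0.332 = 0.17098.
Overall factor 0.17098, i.e. -82.90%.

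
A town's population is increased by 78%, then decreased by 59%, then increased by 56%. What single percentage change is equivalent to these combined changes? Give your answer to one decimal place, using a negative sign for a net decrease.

The combined multiplier is 1.78 × 0.41 × 1.56 = 1.138488.
That corresponds to an increase of 13.8%.

13.8%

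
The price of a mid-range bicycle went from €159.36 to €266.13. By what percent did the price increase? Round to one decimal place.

67.0%

Change: €266.13 − €159.36 = €106.77.
Relative to the original: €106.77 ÷ €159.36 ≈ 67.0%.
So the price increased by 67.0%.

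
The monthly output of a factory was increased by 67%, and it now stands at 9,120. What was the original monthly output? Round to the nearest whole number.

5,461

The overall multiplier applied was 1.67.
So the original monthly output was 9,120 ÷ 1.67 ≈ 5,461.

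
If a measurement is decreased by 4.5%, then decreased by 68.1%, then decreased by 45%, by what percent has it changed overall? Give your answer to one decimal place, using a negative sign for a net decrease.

-83.2%

A 4.5% decrease multiplies by 0.955.
Then a 68.1% decrease: 0.955 × 0.319 = 0.304645.
Then a 45% decrease: 0.304645 × 0.55 = 0.16755475.
Overall factor 0.16755475, i.e. -83.2%.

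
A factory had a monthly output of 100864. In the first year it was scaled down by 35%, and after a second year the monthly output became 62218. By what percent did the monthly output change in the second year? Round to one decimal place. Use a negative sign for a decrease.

After the first year: 100864 × 0.65 = 65561.6.
Second-year multiplier: 62218 ÷ 65561.6 ≈ 0.949.
That is a change of -5.1%.

-5.1%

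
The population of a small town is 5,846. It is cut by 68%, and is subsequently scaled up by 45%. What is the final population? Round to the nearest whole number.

After the 68% decrease: 5,846 × 0.32 = 1870.72.
After the 45% increase: 1870.72 × 1.45 = 2712.544 ≈ 2,713.

2,713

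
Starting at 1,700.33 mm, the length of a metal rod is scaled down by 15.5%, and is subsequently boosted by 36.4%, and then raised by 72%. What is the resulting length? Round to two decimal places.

3,370.80 mm

After the 15.5% decrease: 1,700.33 × 0.845 = 1436.77885.
After the 36.4% increase: 1436.77885 × 1.364 = 1959.7663514.
After the 72% increase: 1959.7663514 × 1.72 = 3370.798124408 ≈ 3,370.80.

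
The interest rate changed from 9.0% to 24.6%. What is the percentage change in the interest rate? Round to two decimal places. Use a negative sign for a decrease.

The change is 24.6 − 9.0 = 15.6 percentage points.
Relative to the original 9.0%, that is 15.6 ÷ 9.0 ≈ 173.33%.

173.33%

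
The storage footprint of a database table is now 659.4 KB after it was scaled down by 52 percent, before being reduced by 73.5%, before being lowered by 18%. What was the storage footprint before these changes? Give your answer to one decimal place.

6321.9 KB

Undoing the 18% decrease: 659.4 ÷ 0.82 ≈ 804.146341.
Undoing the 73.5% decrease: 804.146341 ÷ 0.265 ≈ 3034.514494.
Undoing the 52% decrease: 3034.514494 ÷ 0.48 ≈ 6321.9 KB.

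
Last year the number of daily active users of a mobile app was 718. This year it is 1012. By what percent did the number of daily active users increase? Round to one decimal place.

Change: 1012 − 718 = 294.
Relative to the original: 294 ÷ 718 ≈ 40.9%.
So the number of daily active users increased by 40.9%.

40.9%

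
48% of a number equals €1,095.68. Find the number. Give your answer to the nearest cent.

€1,095.68 ÷ 0.48 ≈ €2,282.67.

€2,282.67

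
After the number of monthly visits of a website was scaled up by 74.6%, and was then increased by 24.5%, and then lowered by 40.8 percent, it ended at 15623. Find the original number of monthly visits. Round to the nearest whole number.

12140

Undoing the 40.8% decrease: 15623 ÷ 0.592 ≈ 26390.202703.
Undoing the 24.5% increase: 26390.202703 ÷ 1.245 ≈ 21196.949962.
Undoing the 74.6% increase: 21196.949962 ÷ 1.746 ≈ 12140.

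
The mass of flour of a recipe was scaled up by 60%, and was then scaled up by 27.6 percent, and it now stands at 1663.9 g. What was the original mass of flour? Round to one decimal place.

Undoing the 27.6% increase: 1663.9 ÷ 1.276 ≈ 1303.996865.
Undoing the 60% increase: 1303.996865 ÷ 1.6 ≈ 815.0 g.

815.0 g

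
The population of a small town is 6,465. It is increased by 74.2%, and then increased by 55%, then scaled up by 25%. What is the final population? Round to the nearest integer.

21,820

Each change multiplies by a factor: 1.742 × 1.55 × 1.25 = 3.375125.
6,465 × 3.375125 = 21820.183125 ≈ 21,820.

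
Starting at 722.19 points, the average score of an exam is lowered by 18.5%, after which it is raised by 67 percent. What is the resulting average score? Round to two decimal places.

982.94 points

After the 18.5% decrease: 722.19 × 0.815 = 588.58485.
After the 67% increase: 588.58485 × 1.67 = 982.9366995 ≈ 982.94.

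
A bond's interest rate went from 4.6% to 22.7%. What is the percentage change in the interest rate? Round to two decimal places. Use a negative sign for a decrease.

393.48%

The change is 22.7 − 4.6 = 18.1 percentage points.
Relative to the original 4.6%, that is 18.1 ÷ 4.6 ≈ 393.48%.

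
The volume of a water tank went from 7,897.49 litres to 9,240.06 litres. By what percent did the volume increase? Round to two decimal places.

Change: 9,240.06 − 7,897.49 = 1,342.57.
Relative to the original: 1,342.57 ÷ 7,897.49 ≈ 17.00%.
So the volume increased by 17.00%.

17.00%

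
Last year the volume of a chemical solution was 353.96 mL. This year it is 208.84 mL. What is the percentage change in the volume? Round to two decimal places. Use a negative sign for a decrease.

-41.00%

Change: 208.84 − 353.96 = -145.12.
Relative to the original: -145.12 ÷ 353.96 ≈ -41.00%.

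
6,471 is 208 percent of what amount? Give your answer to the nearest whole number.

3,111

6,471 ÷ 2.08 ≈ 3,111.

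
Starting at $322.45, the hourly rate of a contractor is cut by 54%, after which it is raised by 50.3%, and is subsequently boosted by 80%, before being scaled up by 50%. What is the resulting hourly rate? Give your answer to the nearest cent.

Each change multiplies by a factor: 0.46 × 1.503 × 1.8 × 1.5 = 1.866726.
$322.45 × 1.866726 = $601.9257987 ≈ $601.93.

$601.93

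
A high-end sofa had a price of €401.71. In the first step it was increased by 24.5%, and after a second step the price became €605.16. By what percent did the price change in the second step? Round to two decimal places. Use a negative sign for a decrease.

21.00%

After the first step: €401.71 × 1.245 = €500.12895.
Second-step multiplier: €605.16 ÷ €500.12895 ≈ 1.210008.
That is a change of 21.00%.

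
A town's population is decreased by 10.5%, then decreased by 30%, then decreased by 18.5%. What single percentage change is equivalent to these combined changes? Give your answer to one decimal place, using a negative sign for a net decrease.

The combined multiplier is 0.895 × 0.7 × 0.815 = 0.5105975.
That corresponds to a decrease of 48.9%.

-48.9%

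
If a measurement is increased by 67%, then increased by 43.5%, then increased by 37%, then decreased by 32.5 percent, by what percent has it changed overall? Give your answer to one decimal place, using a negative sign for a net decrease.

A 67% increase multiplies by 1.67.
Then a 43.5% increase: 1.67 × 1.435 = 2.39645.
Then a 37% increase: 2.39645 × 1.37 = 3.2831365.
Then a 32.5% decrease: 3.2831365 × 0.675 = 2.2161171375.
Overall factor 2.2161171375, i.e. 121.6%.

121.6%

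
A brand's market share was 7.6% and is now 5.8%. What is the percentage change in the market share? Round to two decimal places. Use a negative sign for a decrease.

-23.68%

The change is 5.8 − 7.6 = -1.8 percentage points.
Relative to the original 7.6%, that is -1.8 ÷ 7.6 ≈ -23.68%.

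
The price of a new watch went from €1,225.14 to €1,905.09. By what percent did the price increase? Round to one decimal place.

Change: €1,905.09 − €1,225.14 = €679.95.
Relative to the original: €679.95 ÷ €1,225.14 ≈ 55.5%.
So the price increased by 55.5%.

55.5%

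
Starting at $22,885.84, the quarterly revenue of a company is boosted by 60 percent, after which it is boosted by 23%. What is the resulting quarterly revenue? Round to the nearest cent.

Each change multiplies by a factor: 1.6 × 1.23 = 1.968.
$22,885.84 × 1.968 = $45039.33312 ≈ $45,039.33.

$45,039.33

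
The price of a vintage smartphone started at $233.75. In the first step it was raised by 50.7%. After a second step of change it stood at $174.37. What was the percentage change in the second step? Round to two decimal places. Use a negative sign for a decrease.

-50.50%

After the first step: $233.75 × 1.507 = $352.26125.
Second-step multiplier: $174.37 ÷ $352.26125 ≈ 0.495002.
That is a change of -50.50%.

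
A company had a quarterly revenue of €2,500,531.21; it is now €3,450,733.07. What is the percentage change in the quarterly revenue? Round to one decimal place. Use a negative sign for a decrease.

Change: €3,450,733.07 − €2,500,531.21 = €950,201.86.
Relative to the original: €950,201.86 ÷ €2,500,531.21 ≈ 38.0%.

38.0%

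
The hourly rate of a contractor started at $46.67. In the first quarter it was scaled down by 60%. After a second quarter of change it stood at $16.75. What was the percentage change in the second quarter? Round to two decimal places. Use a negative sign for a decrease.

-10.27%

After the first quarter: $46.67 × 0.4 = $18.668.
Second-quarter multiplier: $16.75 ÷ $18.668 ≈ 0.897257.
That is a change of -10.27%.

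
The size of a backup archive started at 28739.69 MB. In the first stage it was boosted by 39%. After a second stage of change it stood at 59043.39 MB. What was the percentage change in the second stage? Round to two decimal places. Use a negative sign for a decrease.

47.80%

After the first stage: 28739.69 × 1.39 = 39948.1691.
Second-stage multiplier: 59043.39 ÷ 39948.1691 ≈ 1.478.
That is a change of 47.80%.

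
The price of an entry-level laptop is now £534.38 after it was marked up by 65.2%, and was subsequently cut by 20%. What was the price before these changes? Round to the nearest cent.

£404.34

Undoing the 20% decrease: £534.38 ÷ 0.8 = £667.975.
Undoing the 65.2% increase: £667.975 ÷ 1.652 ≈ £404.34.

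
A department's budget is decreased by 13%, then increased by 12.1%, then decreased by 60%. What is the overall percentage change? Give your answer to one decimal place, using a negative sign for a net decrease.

-61.0%

The combined multiplier is 0.87 × 1.121 × 0.4 = 0.390108.
That corresponds to a decrease of 61.0%.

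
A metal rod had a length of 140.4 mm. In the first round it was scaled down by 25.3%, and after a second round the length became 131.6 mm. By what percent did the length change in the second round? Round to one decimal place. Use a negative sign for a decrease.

After the first round: 140.4 × 0.747 = 104.8788.
Second-round multiplier: 131.6 ÷ 104.8788 ≈ 1.25478.
That is a change of 25.5%.

25.5%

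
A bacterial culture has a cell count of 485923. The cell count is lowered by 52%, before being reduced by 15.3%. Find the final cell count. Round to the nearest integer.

197557

Apply the 52% decrease: 485923 × 0.48 = 233243.04.
After the 15.3% decrease: 233243.04 × 0.847 = 197556.85488 ≈ 197557.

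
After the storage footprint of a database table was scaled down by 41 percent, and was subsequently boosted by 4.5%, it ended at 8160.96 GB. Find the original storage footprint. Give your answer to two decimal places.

Undoing the 4.5% increase: 8160.96 ÷ 1.045 ≈ 7809.5311.
Undoing the 41% decrease: 7809.5311 ÷ 0.59 ≈ 13236.49 GB.

13236.49 GB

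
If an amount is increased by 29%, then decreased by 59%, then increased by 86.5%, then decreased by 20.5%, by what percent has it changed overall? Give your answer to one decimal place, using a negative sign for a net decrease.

A 29% increase multiplies by 1.29.
Then a 59% decrease: 1.29 × 0.41 = 0.5289.
Then an 86.5% increase: 0.5289 × 1.865 = 0.9863985.
Then a 20.5% decrease: 0.9863985 × 0.795 = 0.7841868075.
Overall factor 0.7841868075, i.e. -21.6%.

-21.6%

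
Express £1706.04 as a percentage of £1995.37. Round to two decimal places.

£1706.04 ÷ £1995.37 ≈ 85.50%.

85.50%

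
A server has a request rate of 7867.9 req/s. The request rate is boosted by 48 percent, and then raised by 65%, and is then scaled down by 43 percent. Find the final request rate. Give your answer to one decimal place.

10951.6 req/s

Apply the 48% increase: 7867.9 × 1.48 = 11644.492.
After the 65% increase: 11644.492 × 1.65 = 19213.4118.
Apply the 43% decrease: 19213.4118 × 0.57 = 10951.644726 ≈ 10951.6.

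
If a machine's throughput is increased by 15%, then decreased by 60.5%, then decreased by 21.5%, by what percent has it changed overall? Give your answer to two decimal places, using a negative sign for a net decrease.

-64.34%

The combined multiplier is 1.15 × 0.395 × 0.785 = 0.35658625.
That corresponds to a decrease of 64.34%.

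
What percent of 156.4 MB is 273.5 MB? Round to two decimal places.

174.87%

273.5 MB ÷ 156.4 MB ≈ 174.87%.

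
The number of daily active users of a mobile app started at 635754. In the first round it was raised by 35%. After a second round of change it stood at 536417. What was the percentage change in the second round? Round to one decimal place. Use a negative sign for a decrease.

After the first round: 635754 × 1.35 = 858267.9.
Second-round multiplier: 536417 ÷ 858267.9 ≈ 0.625.
That is a change of -37.5%.

-37.5%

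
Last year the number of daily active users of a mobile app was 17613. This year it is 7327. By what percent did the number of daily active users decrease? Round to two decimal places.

Change: 7327 − 17613 = -10286.
Relative to the original: -10286 ÷ 17613 ≈ -58.40%.
So the number of daily active users decreased by 58.40%.

58.40%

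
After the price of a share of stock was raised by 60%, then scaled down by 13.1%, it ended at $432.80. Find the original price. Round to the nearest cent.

Undoing the 13.1% decrease: $432.80 ÷ 0.869 ≈ $498.043728.
Undoing the 60% increase: $498.043728 ÷ 1.6 ≈ $311.28.

$311.28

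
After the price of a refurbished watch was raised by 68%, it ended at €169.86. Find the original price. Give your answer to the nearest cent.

€101.11

The overall multiplier applied was 1.68.
So the original price was €169.86 ÷ 1.68 ≈ €101.11.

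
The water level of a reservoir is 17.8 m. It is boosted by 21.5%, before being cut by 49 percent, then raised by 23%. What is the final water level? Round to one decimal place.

Each change multiplies by a factor: 1.215 × 0.51 × 1.23 = 0.7621695.
17.8 × 0.7621695 = 13.5666171 ≈ 13.6.

13.6 m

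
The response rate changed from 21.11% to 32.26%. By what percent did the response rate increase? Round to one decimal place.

The change is 32.26 − 21.11 = 11.15 percentage points.
Relative to the original 21.11%, that is 11.15 ÷ 21.11 ≈ 52.8%.
So the response rate rose by 52.8%.

52.8%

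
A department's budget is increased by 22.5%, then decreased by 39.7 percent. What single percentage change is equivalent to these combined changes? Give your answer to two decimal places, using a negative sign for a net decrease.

-26.13%

The combined multiplier is 1.225 × 0.603 = 0.738675.
That corresponds to a decrease of 26.13%.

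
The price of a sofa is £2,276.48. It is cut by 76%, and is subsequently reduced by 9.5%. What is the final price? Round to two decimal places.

£494.45

76% decrease: £2,276.48 × 0.24 = £546.3552.
Apply the 9.5% decrease: £546.3552 × 0.905 = £494.451456 ≈ £494.45.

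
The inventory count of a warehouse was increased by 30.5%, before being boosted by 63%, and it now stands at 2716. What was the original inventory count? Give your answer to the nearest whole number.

The overall multiplier applied was 1.305 × 1.63 = 2.12715.
So the original inventory count was 2716 ÷ 2.12715 ≈ 1277.

1277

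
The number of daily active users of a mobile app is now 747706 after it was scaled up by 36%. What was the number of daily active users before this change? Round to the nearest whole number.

549784

The overall multiplier applied was 1.36.
So the original number of daily active users was 747706 ÷ 1.36 ≈ 549784.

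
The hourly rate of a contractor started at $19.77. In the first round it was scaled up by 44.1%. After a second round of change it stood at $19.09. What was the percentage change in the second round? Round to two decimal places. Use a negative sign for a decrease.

After the first round: $19.77 × 1.441 = $28.48857.
Second-round multiplier: $19.09 ÷ $28.48857 ≈ 0.670093.
That is a change of -32.99%.

-32.99%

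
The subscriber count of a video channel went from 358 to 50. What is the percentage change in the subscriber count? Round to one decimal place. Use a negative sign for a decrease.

-86.0%

Change: 50 − 358 = -308.
Relative to the original: -308 ÷ 358 ≈ -86.0%.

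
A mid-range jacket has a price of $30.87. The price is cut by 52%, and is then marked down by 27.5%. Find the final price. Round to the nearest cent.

Each change multiplies by a factor: 0.48 × 0.725 = 0.348.
$30.87 × 0.348 = $10.74276 ≈ $10.74.

$10.74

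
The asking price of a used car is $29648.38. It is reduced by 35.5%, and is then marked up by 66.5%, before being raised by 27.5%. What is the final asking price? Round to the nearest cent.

$40596.17

Apply the 35.5% decrease: $29648.38 × 0.645 = $19123.2051.
66.5% increase: $19123.2051 × 1.665 = $31840.1364915.
After the 27.5% increase: $31840.1364915 × 1.275 = $40596.1740266625 ≈ $40596.17.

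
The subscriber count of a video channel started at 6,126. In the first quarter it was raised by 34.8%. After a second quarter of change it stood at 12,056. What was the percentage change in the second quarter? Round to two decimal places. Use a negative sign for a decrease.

45.99%

After the first quarter: 6,126 × 1.348 = 8257.848.
Second-quarter multiplier: 12,056 ÷ 8257.848 ≈ 1.459945.
That is a change of 45.99%.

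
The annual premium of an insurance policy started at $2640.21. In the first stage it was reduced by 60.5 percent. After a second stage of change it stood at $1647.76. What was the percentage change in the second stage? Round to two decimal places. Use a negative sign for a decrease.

58.00%

After the first stage: $2640.21 × 0.395 = $1042.88295.
Second-stage multiplier: $1647.76 ÷ $1042.88295 ≈ 1.580005.
That is a change of 58.00%.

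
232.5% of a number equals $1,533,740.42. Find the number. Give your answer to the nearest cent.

$659,673.30

$1,533,740.42 ÷ 2.325 ≈ $659,673.30.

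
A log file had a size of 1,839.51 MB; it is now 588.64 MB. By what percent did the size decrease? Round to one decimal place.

68.0%

Change: 588.64 − 1,839.51 = -1,250.87.
Relative to the original: -1,250.87 ÷ 1,839.51 ≈ -68.0%.
So the size decreased by 68.0%.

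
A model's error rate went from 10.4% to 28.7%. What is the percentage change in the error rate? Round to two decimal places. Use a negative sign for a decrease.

175.96%

The change is 28.7 − 10.4 = 18.3 percentage points.
Relative to the original 10.4%, that is 18.3 ÷ 10.4 ≈ 175.96%.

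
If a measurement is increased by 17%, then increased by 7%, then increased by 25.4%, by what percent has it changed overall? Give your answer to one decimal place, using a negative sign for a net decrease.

57.0%

A 17% increase multiplies by 1.17.
Then a 7% increase: 1.17 × 1.07 = 1.2519.
Then a 25.4% increase: 1.2519 × 1.254 = 1.5698826.
Overall factor 1.5698826, i.e. 57.0%.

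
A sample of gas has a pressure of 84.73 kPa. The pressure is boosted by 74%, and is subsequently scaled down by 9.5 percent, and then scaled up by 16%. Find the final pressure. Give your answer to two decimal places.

74% increase: 84.73 × 1.74 = 147.4302.
Apply the 9.5% decrease: 147.4302 × 0.905 = 133.424331.
After the 16% increase: 133.424331 × 1.16 = 154.77222396 ≈ 154.77.

154.77 kPa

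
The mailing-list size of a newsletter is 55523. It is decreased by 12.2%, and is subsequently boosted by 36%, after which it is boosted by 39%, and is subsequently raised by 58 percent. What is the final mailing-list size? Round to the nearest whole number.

145606

Each change multiplies by a factor: 0.878 × 1.36 × 1.39 × 1.58 = 2.622438496.
55523 × 2.622438496 = 145605.652613408 ≈ 145606.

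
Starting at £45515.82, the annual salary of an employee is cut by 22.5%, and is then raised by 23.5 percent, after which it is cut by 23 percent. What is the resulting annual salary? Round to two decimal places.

After the 22.5% decrease: £45515.82 × 0.775 = £35274.7605.
Apply the 23.5% increase: £35274.7605 × 1.235 = £43564.3292175.
23% decrease: £43564.3292175 × 0.77 = £33544.533497475 ≈ £33544.53.

£33544.53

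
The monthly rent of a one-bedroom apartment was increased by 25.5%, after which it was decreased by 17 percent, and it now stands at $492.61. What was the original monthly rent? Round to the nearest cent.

$472.91

The overall multiplier applied was 1.255 × 0.83 = 1.04165.
So the original monthly rent was $492.61 ÷ 1.04165 ≈ $472.91.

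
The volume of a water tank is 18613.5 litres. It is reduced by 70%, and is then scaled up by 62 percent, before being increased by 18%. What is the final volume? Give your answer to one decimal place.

10674.5 litres

Apply the 70% decrease: 18613.5 × 0.3 = 5584.05.
Apply the 62% increase: 5584.05 × 1.62 = 9046.161.
Apply the 18% increase: 9046.161 × 1.18 = 10674.46998 ≈ 10674.5.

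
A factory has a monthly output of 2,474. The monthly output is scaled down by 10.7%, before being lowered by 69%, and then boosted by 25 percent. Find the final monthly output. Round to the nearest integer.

856

Each change multiplies by a factor: 0.893 × 0.31 × 1.25 = 0.3460375.
2,474 × 0.3460375 = 856.096775 ≈ 856.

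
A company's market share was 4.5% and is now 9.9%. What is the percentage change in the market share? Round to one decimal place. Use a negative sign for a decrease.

120.0%

The change is 9.9 − 4.5 = 5.4 percentage points.
Relative to the original 4.5%, that is 5.4 ÷ 4.5 = 120.0%.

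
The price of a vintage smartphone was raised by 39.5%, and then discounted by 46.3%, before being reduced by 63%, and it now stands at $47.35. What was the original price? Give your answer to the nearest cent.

The overall multiplier applied was 1.395 × 0.537 × 0.37 = 0.27717255.
So the original price was $47.35 ÷ 0.27717255 ≈ $170.83.

$170.83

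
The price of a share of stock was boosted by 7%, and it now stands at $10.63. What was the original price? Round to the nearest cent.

The overall multiplier applied was 1.07.
So the original price was $10.63 ÷ 1.07 ≈ $9.93.

$9.93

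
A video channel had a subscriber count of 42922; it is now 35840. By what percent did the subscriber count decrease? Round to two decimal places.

Change: 35840 − 42922 = -7082.
Relative to the original: -7082 ÷ 42922 ≈ -16.50%.
So the subscriber count decreased by 16.50%.

16.50%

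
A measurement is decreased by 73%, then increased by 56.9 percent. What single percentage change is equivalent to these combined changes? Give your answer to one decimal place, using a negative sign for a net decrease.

-57.6%

A 73% decrease multiplies by 0.27.
Then a 56.9% increase: 0.27 × 1.569 = 0.42363.
Overall factor 0.42363, i.e. -57.6%.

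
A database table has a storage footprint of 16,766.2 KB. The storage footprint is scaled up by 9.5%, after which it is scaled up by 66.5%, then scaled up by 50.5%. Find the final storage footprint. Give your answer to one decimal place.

Each change multiplies by a factor: 1.095 × 1.665 × 1.505 = 2.743878375.
16,766.2 × 2.743878375 = 46004.413610925 ≈ 46,004.4.

46,004.4 KB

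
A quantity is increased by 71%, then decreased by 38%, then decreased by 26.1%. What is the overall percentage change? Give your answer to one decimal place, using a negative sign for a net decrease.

-21.7%

The combined multiplier is 1.71 × 0.62 × 0.739 = 0.7834878.
That corresponds to a decrease of 21.7%.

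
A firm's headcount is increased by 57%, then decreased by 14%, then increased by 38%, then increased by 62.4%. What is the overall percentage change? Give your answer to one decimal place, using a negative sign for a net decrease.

202.6%

A 57% increase multiplies by 1.57.
Then a 14% decrease: 1.57 × 0.86 = 1.3502.
Then a 38% increase: 1.3502 × 1.38 = 1.863276.
Then a 62.4% increase: 1.863276 × 1.624 = 3.025960224.
Overall factor 3.025960224, i.e. 202.6%.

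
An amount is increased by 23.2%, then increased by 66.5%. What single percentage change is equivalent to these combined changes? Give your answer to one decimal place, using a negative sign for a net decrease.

A 23.2% increase multiplies by 1.232.
Then a 66.5% increase: 1.232 × 1.665 = 2.05128.
Overall factor 2.05128, i.e. 105.1%.

105.1%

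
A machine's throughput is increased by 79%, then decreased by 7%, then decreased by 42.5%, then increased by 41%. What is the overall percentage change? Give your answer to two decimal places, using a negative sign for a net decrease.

34.97%

The combined multiplier is 1.79 × 0.93 × 0.575 × 1.41 = 1.349655525.
That corresponds to an increase of 34.97%.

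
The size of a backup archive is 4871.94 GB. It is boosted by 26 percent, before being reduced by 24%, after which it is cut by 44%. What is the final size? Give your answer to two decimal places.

2612.61 GB

26% increase: 4871.94 × 1.26 = 6138.6444.
24% decrease: 6138.6444 × 0.76 = 4665.369744.
Apply the 44% decrease: 4665.369744 × 0.56 = 2612.60705664 ≈ 2612.61.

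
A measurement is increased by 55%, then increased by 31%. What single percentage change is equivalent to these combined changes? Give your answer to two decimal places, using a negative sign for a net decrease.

The combined multiplier is 1.55 × 1.31 = 2.0305.
That corresponds to an increase of 103.05%.

103.05%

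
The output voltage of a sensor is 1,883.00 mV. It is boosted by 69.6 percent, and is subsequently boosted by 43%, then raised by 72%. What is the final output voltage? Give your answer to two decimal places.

7,854.90 mV

69.6% increase: 1,883.00 × 1.696 = 3193.568.
43% increase: 3193.568 × 1.43 = 4566.80224.
72% increase: 4566.80224 × 1.72 = 7854.8998528 ≈ 7,854.90.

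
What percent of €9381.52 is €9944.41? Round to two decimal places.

€9944.41 ÷ €9381.52 ≈ 106.00%.

106.00%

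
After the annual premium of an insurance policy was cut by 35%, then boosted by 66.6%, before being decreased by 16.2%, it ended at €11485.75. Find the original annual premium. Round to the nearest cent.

Undoing the 16.2% decrease: €11485.75 ÷ 0.838 ≈ €13706.145585.
Undoing the 66.6% increase: €13706.145585 ÷ 1.666 ≈ €8226.978142.
Undoing the 35% decrease: €8226.978142 ÷ 0.65 ≈ €12656.89.

€12656.89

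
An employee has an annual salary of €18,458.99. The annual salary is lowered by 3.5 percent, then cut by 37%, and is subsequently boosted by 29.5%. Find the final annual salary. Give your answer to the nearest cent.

€14,532.68

3.5% decrease: €18,458.99 × 0.965 = €17812.92535.
37% decrease: €17812.92535 × 0.63 = €11222.1429705.
Apply the 29.5% increase: €11222.1429705 × 1.295 = €14532.6751467975 ≈ €14,532.68.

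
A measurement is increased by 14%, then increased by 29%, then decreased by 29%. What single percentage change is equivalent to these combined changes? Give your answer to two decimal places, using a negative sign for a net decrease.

A 14% increase multiplies by 1.14.
Then a 29% increase: 1.14 × 1.29 = 1.4706.
Then a 29% decrease: 1.4706 × 0.71 = 1.044126.
Overall factor 1.044126, i.e. 4.41%.

4.41%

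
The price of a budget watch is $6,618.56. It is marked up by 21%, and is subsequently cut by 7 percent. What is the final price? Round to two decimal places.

$7,447.87

21% increase: $6,618.56 × 1.21 = $8008.4576.
Apply the 7% decrease: $8008.4576 × 0.93 = $7447.865568 ≈ $7,447.87.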